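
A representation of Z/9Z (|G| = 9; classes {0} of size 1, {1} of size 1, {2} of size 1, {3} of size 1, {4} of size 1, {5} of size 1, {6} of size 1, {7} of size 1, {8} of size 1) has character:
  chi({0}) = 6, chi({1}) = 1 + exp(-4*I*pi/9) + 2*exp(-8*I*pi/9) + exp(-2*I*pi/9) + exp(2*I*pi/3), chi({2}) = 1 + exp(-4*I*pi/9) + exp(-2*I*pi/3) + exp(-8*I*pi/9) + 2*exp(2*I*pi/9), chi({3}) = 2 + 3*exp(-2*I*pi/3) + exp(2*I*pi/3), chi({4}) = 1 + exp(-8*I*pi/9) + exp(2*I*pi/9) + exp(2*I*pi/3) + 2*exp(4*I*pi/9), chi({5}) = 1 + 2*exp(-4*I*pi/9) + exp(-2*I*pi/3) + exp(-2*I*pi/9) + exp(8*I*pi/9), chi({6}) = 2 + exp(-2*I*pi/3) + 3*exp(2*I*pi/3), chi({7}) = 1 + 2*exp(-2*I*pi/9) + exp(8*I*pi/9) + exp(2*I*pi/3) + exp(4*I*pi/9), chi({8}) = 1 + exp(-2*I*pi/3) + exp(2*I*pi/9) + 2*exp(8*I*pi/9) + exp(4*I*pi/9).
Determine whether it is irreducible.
Not irreducible (reducible): <chi, chi> = 8 > 1.

Reasoning: <chi, chi> = (1/|G|) sum_C |C| * |chi(C)|^2 = (1/9)[1*|6|^2 + 1*|1 + exp(-4*I*pi/9) + 2*exp(-8*I*pi/9) + exp(-2*I*pi/9) + exp(2*I*pi/3)|^2 + 1*|1 + exp(-4*I*pi/9) + exp(-2*I*pi/3) + exp(-8*I*pi/9) + 2*exp(2*I*pi/9)|^2 + 1*|2 + 3*exp(-2*I*pi/3) + exp(2*I*pi/3)|^2 + 1*|1 + exp(-8*I*pi/9) + exp(2*I*pi/9) + exp(2*I*pi/3) + 2*exp(4*I*pi/9)|^2 + 1*|1 + 2*exp(-4*I*pi/9) + exp(-2*I*pi/3) + exp(-2*I*pi/9) + exp(8*I*pi/9)|^2 + 1*|2 + exp(-2*I*pi/3) + 3*exp(2*I*pi/3)|^2 + 1*|1 + 2*exp(-2*I*pi/9) + exp(8*I*pi/9) + exp(2*I*pi/3) + exp(4*I*pi/9)|^2 + 1*|1 + exp(-2*I*pi/3) + exp(2*I*pi/9) + 2*exp(8*I*pi/9) + exp(4*I*pi/9)|^2]
  = (1/9)[(36) + (8 + 5*exp(-4*I*pi/9) + 3*exp(-2*I*pi/3) + 4*exp(-8*I*pi/9) + 2*exp(-2*I*pi/9) + 2*exp(2*I*pi/9) + 4*exp(8*I*pi/9) + 3*exp(2*I*pi/3) + 5*exp(4*I*pi/9)) + (8 + 3*exp(-2*I*pi/3) + 4*exp(-2*I*pi/9) + 2*exp(-4*I*pi/9) + 5*exp(-8*I*pi/9) + 5*exp(8*I*pi/9) + 2*exp(4*I*pi/9) + 4*exp(2*I*pi/9) + 3*exp(2*I*pi/3)) + (3) + (8 + 4*exp(-4*I*pi/9) + 5*exp(-2*I*pi/9) + 3*exp(-2*I*pi/3) + 2*exp(-8*I*pi/9) + 2*exp(8*I*pi/9) + 3*exp(2*I*pi/3) + 5*exp(2*I*pi/9) + 4*exp(4*I*pi/9)) + (8 + 4*exp(-4*I*pi/9) + 5*exp(-2*I*pi/9) + 3*exp(-2*I*pi/3) + 2*exp(-8*I*pi/9) + 2*exp(8*I*pi/9) + 3*exp(2*I*pi/3) + 5*exp(2*I*pi/9) + 4*exp(4*I*pi/9)) + (3) + (8 + 3*exp(-2*I*pi/3) + 4*exp(-2*I*pi/9) + 2*exp(-4*I*pi/9) + 5*exp(-8*I*pi/9) + 5*exp(8*I*pi/9) + 2*exp(4*I*pi/9) + 4*exp(2*I*pi/9) + 3*exp(2*I*pi/3)) + (8 + 5*exp(-4*I*pi/9) + 3*exp(-2*I*pi/3) + 4*exp(-8*I*pi/9) + 2*exp(-2*I*pi/9) + 2*exp(2*I*pi/9) + 4*exp(8*I*pi/9) + 3*exp(2*I*pi/3) + 5*exp(4*I*pi/9))] = 72/9 = 8.
(Exp terms are combined using exp(i*s)*conj(exp(i*t)) = exp(i*(s-t)), and sums of them are collapsed using the identity that for every m > 1 the m distinct m-th roots of unity sum to 0, e.g. 1 + exp(2*I*pi/3) + exp(-2*I*pi/3) = 0.)
A character is irreducible iff <chi, chi> = 1, so this representation is reducible.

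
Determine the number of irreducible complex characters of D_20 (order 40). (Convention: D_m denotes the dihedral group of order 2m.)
13

Argument: The number of irreducible complex representations of a finite group equals its number of conjugacy classes. D_20 has 13 conjugacy classes (n/2 + 3 for n even), so D_20 (order 40) has exactly 13 irreducible complex representations.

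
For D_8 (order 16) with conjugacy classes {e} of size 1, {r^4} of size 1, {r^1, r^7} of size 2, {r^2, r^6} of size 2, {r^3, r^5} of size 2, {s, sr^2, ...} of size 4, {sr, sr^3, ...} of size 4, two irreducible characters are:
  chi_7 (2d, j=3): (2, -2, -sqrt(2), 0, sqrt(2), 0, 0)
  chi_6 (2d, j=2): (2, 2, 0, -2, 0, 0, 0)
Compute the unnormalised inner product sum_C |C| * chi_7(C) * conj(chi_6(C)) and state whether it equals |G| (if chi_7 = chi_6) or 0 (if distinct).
Sum = 0; so <chi_7, chi_6> = 0 (distinct irreducibles are orthogonal).

Details: Compute term by term over conjugacy classes (|C| * chi_7(C) * conj(chi_6(C))):
  1*(2)*conj(2) + 1*(-2)*conj(2) + 2*(-sqrt(2))*conj(0) + 2*(0)*conj(-2) + 2*(sqrt(2))*conj(0) + 4*(0)*conj(0) + 4*(0)*conj(0)
  = (4) + (-4) + (0) + (0) + (0) + (0) + (0)
  = 0.
Dividing by |G| = 16 gives 0/16 = 0, matching the row-orthogonality relation <chi_7, chi_6> = [chi_7 = chi_6].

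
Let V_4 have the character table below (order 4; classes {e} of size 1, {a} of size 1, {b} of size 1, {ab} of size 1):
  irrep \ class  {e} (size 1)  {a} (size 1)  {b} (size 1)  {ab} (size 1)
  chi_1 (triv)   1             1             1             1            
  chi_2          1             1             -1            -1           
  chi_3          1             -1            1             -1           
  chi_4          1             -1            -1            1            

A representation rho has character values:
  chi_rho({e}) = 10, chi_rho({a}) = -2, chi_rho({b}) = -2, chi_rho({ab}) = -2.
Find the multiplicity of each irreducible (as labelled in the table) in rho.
Multiplicities: chi_1: 1, chi_2: 3, chi_3: 3, chi_4: 3.

Details: Use <chi_rho, chi> = (1/|G|) sum_C |C| * chi_rho(C) * conj(chi(C)) with |G| = 4 for each irreducible chi in the table:
  <chi_rho, chi_1> = (1/4)[1*(10)*conj(1) + 1*(-2)*conj(1) + 1*(-2)*conj(1) + 1*(-2)*conj(1)]
      = (1/4)[(10) + (-2) + (-2) + (-2)] = 4/4 = 1
  <chi_rho, chi_2> = (1/4)[1*(10)*conj(1) + 1*(-2)*conj(1) + 1*(-2)*conj(-1) + 1*(-2)*conj(-1)]
      = (1/4)[(10) + (-2) + (2) + (2)] = 12/4 = 3
  <chi_rho, chi_3> = (1/4)[1*(10)*conj(1) + 1*(-2)*conj(-1) + 1*(-2)*conj(1) + 1*(-2)*conj(-1)]
      = (1/4)[(10) + (2) + (-2) + (2)] = 12/4 = 3
  <chi_rho, chi_4> = (1/4)[1*(10)*conj(1) + 1*(-2)*conj(-1) + 1*(-2)*conj(-1) + 1*(-2)*conj(1)]
      = (1/4)[(10) + (2) + (2) + (-2)] = 12/4 = 3
Dimension check: dim(rho) = sum (mult * dim) = 1*1 + 3*1 + 3*1 + 3*1 = 10 = chi_rho(e) = 10.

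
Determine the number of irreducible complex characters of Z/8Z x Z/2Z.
16

Reasoning: The number of irreducible complex representations of a finite group equals its number of conjugacy classes. Z/8Z x Z/2Z is abelian of order 16, so every element is its own conjugacy class: 16 classes, so Z/8Z x Z/2Z (order 16) has exactly 16 irreducible complex representations.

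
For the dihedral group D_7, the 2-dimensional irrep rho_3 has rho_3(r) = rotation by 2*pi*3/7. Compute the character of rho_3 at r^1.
chi_{rho_3}(r^1) = 2*cos(2*pi*3*1/7) = -2*cos(pi/7)

Working: rho_3(r^1) is rotation by angle 2*pi*3*1/7, whose trace is 2*cos(2*pi*3*1/7) = -2*cos(pi/7).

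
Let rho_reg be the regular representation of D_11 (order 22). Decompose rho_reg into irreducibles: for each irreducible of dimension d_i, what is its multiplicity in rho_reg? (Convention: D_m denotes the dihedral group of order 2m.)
Each irreducible V_i of dimension d_i appears with multiplicity d_i, i.e. rho_reg = (direct sum over all irreducibles V_i) d_i V_i. The irreducible dimensions for D_11 are 1, 1, 2, 2, 2, 2, 2: 2 irreducibles of dimension 1, each with multiplicity 1; 5 irreducibles of dimension 2, each with multiplicity 2. Total dimension 2*1*1 + 5*2*2 = 22 = |G|.

Proof sketch: General theorem: in the regular representation of a finite group G, each irreducible appears with multiplicity equal to its dimension. Check: dim(rho_reg) = sum d_i^2 = 1 + 1 + 4 + 4 + 4 + 4 + 4 = 22 = |G|.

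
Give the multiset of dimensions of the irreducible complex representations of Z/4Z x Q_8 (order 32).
Dimensions: 1, 1, 1, 1, 1, 1, 1, 1, 1, 1, 1, 1, 1, 1, 1, 1, 2, 2, 2, 2

Justification: There are 20 irreducibles (= number of conjugacy classes). Their dimensions d_i satisfy sum d_i^2 = |G| = 32: 1 + 1 + 1 + 1 + 1 + 1 + 1 + 1 + 1 + 1 + 1 + 1 + 1 + 1 + 1 + 1 + 4 + 4 + 4 + 4 = 32. (For the product with Z/4Z: each of the 4 1-dim characters of Z/4Z tensors with each irrep of Q_8, giving 4 copies of each Q_8-dimension.)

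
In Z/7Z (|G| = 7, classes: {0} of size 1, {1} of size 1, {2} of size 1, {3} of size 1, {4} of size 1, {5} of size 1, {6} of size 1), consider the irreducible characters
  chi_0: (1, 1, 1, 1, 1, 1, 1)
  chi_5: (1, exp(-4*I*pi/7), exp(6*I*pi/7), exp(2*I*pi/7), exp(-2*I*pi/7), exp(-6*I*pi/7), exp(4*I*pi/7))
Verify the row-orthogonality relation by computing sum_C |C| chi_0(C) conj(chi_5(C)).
Sum = 0; so <chi_0, chi_5> = 0 (distinct irreducibles are orthogonal).

Explanation: Compute term by term over conjugacy classes (|C| * chi_0(C) * conj(chi_5(C))):
  1*(1)*conj(1) + 1*(1)*conj(exp(-4*I*pi/7)) + 1*(1)*conj(exp(6*I*pi/7)) + 1*(1)*conj(exp(2*I*pi/7)) + 1*(1)*conj(exp(-2*I*pi/7)) + 1*(1)*conj(exp(-6*I*pi/7)) + 1*(1)*conj(exp(4*I*pi/7))
  = (1) + (exp(4*I*pi/7)) + (exp(-6*I*pi/7)) + (exp(-2*I*pi/7)) + (exp(2*I*pi/7)) + (exp(6*I*pi/7)) + (exp(-4*I*pi/7))
  = 0.
(Exp terms are combined using exp(i*s)*conj(exp(i*t)) = exp(i*(s-t)), and sums of them are collapsed using the identity that for every m > 1 the m distinct m-th roots of unity sum to 0, e.g. 1 + exp(2*I*pi/3) + exp(-2*I*pi/3) = 0.)
Dividing by |G| = 7 gives 0/7 = 0, matching the row-orthogonality relation <chi_0, chi_5> = [chi_0 = chi_5].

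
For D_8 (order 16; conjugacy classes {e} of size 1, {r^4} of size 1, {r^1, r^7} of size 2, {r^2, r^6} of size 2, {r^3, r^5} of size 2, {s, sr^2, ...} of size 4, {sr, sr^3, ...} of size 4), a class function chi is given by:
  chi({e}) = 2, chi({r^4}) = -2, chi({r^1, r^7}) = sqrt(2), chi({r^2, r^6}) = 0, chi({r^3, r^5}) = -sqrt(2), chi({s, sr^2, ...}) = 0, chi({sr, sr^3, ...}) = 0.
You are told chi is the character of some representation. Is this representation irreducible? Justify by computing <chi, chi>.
Irreducible: <chi, chi> = 1.

Details: <chi, chi> = (1/|G|) sum_C |C| * |chi(C)|^2 = (1/16)[1*|2|^2 + 1*|-2|^2 + 2*|sqrt(2)|^2 + 2*|0|^2 + 2*|-sqrt(2)|^2 + 4*|0|^2 + 4*|0|^2]
  = (1/16)[(4) + (4) + (4) + (0) + (4) + (0) + (0)] = 16/16 = 1.
A character is irreducible iff <chi, chi> = 1, so this representation is irreducible.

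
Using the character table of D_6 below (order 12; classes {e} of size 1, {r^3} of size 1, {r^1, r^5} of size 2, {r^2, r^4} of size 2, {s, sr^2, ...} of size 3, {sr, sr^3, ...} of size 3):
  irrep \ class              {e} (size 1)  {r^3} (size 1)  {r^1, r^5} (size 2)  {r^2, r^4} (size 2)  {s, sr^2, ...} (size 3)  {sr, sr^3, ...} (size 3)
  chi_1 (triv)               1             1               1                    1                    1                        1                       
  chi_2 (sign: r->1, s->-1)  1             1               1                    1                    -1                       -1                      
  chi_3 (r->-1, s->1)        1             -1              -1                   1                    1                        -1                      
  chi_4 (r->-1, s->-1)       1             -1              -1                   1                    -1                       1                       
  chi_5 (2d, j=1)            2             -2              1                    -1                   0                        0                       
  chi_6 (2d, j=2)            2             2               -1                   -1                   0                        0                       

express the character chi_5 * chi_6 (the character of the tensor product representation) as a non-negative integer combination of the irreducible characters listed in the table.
chi_5 tensor chi_6 = chi_3 + chi_4 + chi_5 (all other irreducibles have multiplicity 0).

Proof sketch: The character of a tensor product is the pointwise product (chi_5 * chi_6)(C) = chi_5(C) * chi_6(C):
  {e}: (2)*(2), {r^3}: (-2)*(2), {r^1, r^5}: (1)*(-1), {r^2, r^4}: (-1)*(-1), {s, sr^2, ...}: (0)*(0), {sr, sr^3, ...}: (0)*(0)
so (chi_5 * chi_6) takes values
  {e} -> 4, {r^3} -> -4, {r^1, r^5} -> -1, {r^2, r^4} -> 1, {s, sr^2, ...} -> 0, {sr, sr^3, ...} -> 0.
Now take the inner product of this character with each irreducible chi from the table, <chi_5*chi_6, chi> = (1/12) sum_C |C| (chi_5*chi_6)(C) conj(chi(C)):
  <chi_5*chi_6, chi_1> = (1/12)[1*(4)*conj(1) + 1*(-4)*conj(1) + 2*(-1)*conj(1) + 2*(1)*conj(1) + 3*(0)*conj(1) + 3*(0)*conj(1)]
      = (1/12)[(4) + (-4) + (-2) + (2) + (0) + (0)] = 0/12 = 0
  <chi_5*chi_6, chi_2> = (1/12)[1*(4)*conj(1) + 1*(-4)*conj(1) + 2*(-1)*conj(1) + 2*(1)*conj(1) + 3*(0)*conj(-1) + 3*(0)*conj(-1)]
      = (1/12)[(4) + (-4) + (-2) + (2) + (0) + (0)] = 0/12 = 0
  <chi_5*chi_6, chi_3> = (1/12)[1*(4)*conj(1) + 1*(-4)*conj(-1) + 2*(-1)*conj(-1) + 2*(1)*conj(1) + 3*(0)*conj(1) + 3*(0)*conj(-1)]
      = (1/12)[(4) + (4) + (2) + (2) + (0) + (0)] = 12/12 = 1
  <chi_5*chi_6, chi_4> = (1/12)[1*(4)*conj(1) + 1*(-4)*conj(-1) + 2*(-1)*conj(-1) + 2*(1)*conj(1) + 3*(0)*conj(-1) + 3*(0)*conj(1)]
      = (1/12)[(4) + (4) + (2) + (2) + (0) + (0)] = 12/12 = 1
  <chi_5*chi_6, chi_5> = (1/12)[1*(4)*conj(2) + 1*(-4)*conj(-2) + 2*(-1)*conj(1) + 2*(1)*conj(-1) + 3*(0)*conj(0) + 3*(0)*conj(0)]
      = (1/12)[(8) + (8) + (-2) + (-2) + (0) + (0)] = 12/12 = 1
  <chi_5*chi_6, chi_6> = (1/12)[1*(4)*conj(2) + 1*(-4)*conj(2) + 2*(-1)*conj(-1) + 2*(1)*conj(-1) + 3*(0)*conj(0) + 3*(0)*conj(0)]
      = (1/12)[(8) + (-8) + (2) + (-2) + (0) + (0)] = 0/12 = 0
Hence the multiplicities are chi_3: 1, chi_4: 1, chi_5: 1. Dimension check: dim(chi_5)*dim(chi_6) = 2*2 = 4 and sum (mult * dim) = 1*1 + 1*1 + 1*2 = 4.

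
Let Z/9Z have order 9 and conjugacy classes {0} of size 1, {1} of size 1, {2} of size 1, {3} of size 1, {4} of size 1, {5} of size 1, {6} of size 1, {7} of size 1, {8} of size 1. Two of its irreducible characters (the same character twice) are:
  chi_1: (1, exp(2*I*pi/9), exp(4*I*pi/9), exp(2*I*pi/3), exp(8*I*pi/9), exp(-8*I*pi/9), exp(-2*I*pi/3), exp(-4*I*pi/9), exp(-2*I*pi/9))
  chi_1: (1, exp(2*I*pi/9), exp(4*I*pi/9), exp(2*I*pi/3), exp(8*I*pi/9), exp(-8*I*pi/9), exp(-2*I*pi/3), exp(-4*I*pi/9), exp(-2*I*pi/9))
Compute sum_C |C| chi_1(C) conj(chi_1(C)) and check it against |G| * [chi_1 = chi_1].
Sum = 9 = |G| = 9; so <chi_1, chi_1> = 1 (norm-1 confirms irreducibility).

Compute term by term over conjugacy classes (|C| * chi_1(C) * conj(chi_1(C))):
  1*(1)*conj(1) + 1*(exp(2*I*pi/9))*conj(exp(2*I*pi/9)) + 1*(exp(4*I*pi/9))*conj(exp(4*I*pi/9)) + 1*(exp(2*I*pi/3))*conj(exp(2*I*pi/3)) + 1*(exp(8*I*pi/9))*conj(exp(8*I*pi/9)) + 1*(exp(-8*I*pi/9))*conj(exp(-8*I*pi/9)) + 1*(exp(-2*I*pi/3))*conj(exp(-2*I*pi/3)) + 1*(exp(-4*I*pi/9))*conj(exp(-4*I*pi/9)) + 1*(exp(-2*I*pi/9))*conj(exp(-2*I*pi/9))
  = (1) + (1) + (1) + (1) + (1) + (1) + (1) + (1) + (1)
  = 9.
(Exp terms are combined using exp(i*s)*conj(exp(i*t)) = exp(i*(s-t)), and sums of them are collapsed using the identity that for every m > 1 the m distinct m-th roots of unity sum to 0, e.g. 1 + exp(2*I*pi/3) + exp(-2*I*pi/3) = 0.)
Dividing by |G| = 9 gives 9/9 = 1, matching the row-orthogonality relation <chi_1, chi_1> = [chi_1 = chi_1].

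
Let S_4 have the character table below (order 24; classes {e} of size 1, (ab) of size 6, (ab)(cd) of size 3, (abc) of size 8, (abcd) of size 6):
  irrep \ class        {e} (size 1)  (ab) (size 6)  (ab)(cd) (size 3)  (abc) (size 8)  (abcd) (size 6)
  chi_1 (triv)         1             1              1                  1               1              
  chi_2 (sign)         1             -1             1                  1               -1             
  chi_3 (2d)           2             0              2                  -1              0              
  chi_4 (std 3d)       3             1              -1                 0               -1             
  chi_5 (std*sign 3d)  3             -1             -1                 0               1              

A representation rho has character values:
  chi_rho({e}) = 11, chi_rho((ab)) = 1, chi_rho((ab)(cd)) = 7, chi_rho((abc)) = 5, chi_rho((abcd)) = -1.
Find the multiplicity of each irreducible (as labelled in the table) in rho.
Multiplicities: chi_1: 3, chi_2: 3, chi_3: 1, chi_4: 1, chi_5: 0.

Explanation: Use <chi_rho, chi> = (1/|G|) sum_C |C| * chi_rho(C) * conj(chi(C)) with |G| = 24 for each irreducible chi in the table:
  <chi_rho, chi_1> = (1/24)[1*(11)*conj(1) + 6*(1)*conj(1) + 3*(7)*conj(1) + 8*(5)*conj(1) + 6*(-1)*conj(1)]
      = (1/24)[(11) + (6) + (21) + (40) + (-6)] = 72/24 = 3
  <chi_rho, chi_2> = (1/24)[1*(11)*conj(1) + 6*(1)*conj(-1) + 3*(7)*conj(1) + 8*(5)*conj(1) + 6*(-1)*conj(-1)]
      = (1/24)[(11) + (-6) + (21) + (40) + (6)] = 72/24 = 3
  <chi_rho, chi_3> = (1/24)[1*(11)*conj(2) + 6*(1)*conj(0) + 3*(7)*conj(2) + 8*(5)*conj(-1) + 6*(-1)*conj(0)]
      = (1/24)[(22) + (0) + (42) + (-40) + (0)] = 24/24 = 1
  <chi_rho, chi_4> = (1/24)[1*(11)*conj(3) + 6*(1)*conj(1) + 3*(7)*conj(-1) + 8*(5)*conj(0) + 6*(-1)*conj(-1)]
      = (1/24)[(33) + (6) + (-21) + (0) + (6)] = 24/24 = 1
  <chi_rho, chi_5> = (1/24)[1*(11)*conj(3) + 6*(1)*conj(-1) + 3*(7)*conj(-1) + 8*(5)*conj(0) + 6*(-1)*conj(1)]
      = (1/24)[(33) + (-6) + (-21) + (0) + (-6)] = 0/24 = 0
Dimension check: dim(rho) = sum (mult * dim) = 3*1 + 3*1 + 1*2 + 1*3 + 0*3 = 11 = chi_rho(e) = 11.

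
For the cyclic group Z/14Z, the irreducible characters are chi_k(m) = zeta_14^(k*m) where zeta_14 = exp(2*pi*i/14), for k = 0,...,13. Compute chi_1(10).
chi_1(10) = zeta_14^10 = exp(-4*I*pi/7)

chi_1(10) = zeta_14^(1*10) = zeta_14^10. Since zeta_14^14 = 1, this equals zeta_14^10 = exp(2*pi*i*10/14) = exp(-4*I*pi/7).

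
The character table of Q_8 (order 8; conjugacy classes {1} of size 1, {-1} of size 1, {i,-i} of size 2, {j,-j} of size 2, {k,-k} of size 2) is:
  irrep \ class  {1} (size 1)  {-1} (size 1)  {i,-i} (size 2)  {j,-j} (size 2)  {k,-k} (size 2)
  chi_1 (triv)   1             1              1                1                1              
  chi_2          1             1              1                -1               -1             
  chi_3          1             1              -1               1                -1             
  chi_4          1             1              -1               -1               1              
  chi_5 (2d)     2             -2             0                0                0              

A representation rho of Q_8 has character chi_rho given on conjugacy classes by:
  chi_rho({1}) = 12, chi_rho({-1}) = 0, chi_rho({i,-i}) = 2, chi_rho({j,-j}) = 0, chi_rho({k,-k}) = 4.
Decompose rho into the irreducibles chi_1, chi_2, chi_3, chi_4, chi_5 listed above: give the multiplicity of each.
Multiplicities: chi_1: 3, chi_2: 1, chi_3: 0, chi_4: 2, chi_5: 3.

Reasoning: Use <chi_rho, chi> = (1/|G|) sum_C |C| * chi_rho(C) * conj(chi(C)) with |G| = 8 for each irreducible chi in the table:
  <chi_rho, chi_1> = (1/8)[1*(12)*conj(1) + 1*(0)*conj(1) + 2*(2)*conj(1) + 2*(0)*conj(1) + 2*(4)*conj(1)]
      = (1/8)[(12) + (0) + (4) + (0) + (8)] = 24/8 = 3
  <chi_rho, chi_2> = (1/8)[1*(12)*conj(1) + 1*(0)*conj(1) + 2*(2)*conj(1) + 2*(0)*conj(-1) + 2*(4)*conj(-1)]
      = (1/8)[(12) + (0) + (4) + (0) + (-8)] = 8/8 = 1
  <chi_rho, chi_3> = (1/8)[1*(12)*conj(1) + 1*(0)*conj(1) + 2*(2)*conj(-1) + 2*(0)*conj(1) + 2*(4)*conj(-1)]
      = (1/8)[(12) + (0) + (-4) + (0) + (-8)] = 0/8 = 0
  <chi_rho, chi_4> = (1/8)[1*(12)*conj(1) + 1*(0)*conj(1) + 2*(2)*conj(-1) + 2*(0)*conj(-1) + 2*(4)*conj(1)]
      = (1/8)[(12) + (0) + (-4) + (0) + (8)] = 16/8 = 2
  <chi_rho, chi_5> = (1/8)[1*(12)*conj(2) + 1*(0)*conj(-2) + 2*(2)*conj(0) + 2*(0)*conj(0) + 2*(4)*conj(0)]
      = (1/8)[(24) + (0) + (0) + (0) + (0)] = 24/8 = 3
Dimension check: dim(rho) = sum (mult * dim) = 3*1 + 1*1 + 0*1 + 2*1 + 3*2 = 12 = chi_rho(e) = 12.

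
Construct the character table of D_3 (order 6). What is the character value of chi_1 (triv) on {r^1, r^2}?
Conjugacy classes: {e} of size 1, {r^1, r^2} of size 2, {s, sr, ..., sr^2} of size 3.
Character table:
  irrep \ class              {e} (size 1)  {r^1, r^2} (size 2)  {s, sr, ..., sr^2} (size 3)
  chi_1 (triv)               1             1                    1                          
  chi_2 (sign: r->1, s->-1)  1             1                    -1                         
  chi_3 (2d, j=1)            2             -1                   0                          

Spot check: chi_1 (triv) on {r^1, r^2} = 1.

Argument: D_3 has order 2*3 = 6 with 3 conjugacy classes, hence 3 irreducibles. Sum of squared dims 1 + 1 + 4 = 6 = |G|. Linear characters come from the abelianisation; the 2-dimensional irreps have character r^k -> 2*cos(2*pi*j*k/3), reflections -> 0.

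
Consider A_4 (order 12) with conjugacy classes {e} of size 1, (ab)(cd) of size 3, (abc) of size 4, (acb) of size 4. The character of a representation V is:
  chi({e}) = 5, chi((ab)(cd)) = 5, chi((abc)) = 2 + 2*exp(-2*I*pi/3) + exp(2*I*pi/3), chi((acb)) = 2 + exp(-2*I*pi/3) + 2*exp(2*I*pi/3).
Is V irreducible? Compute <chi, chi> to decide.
Not irreducible (reducible): <chi, chi> = 9 > 1.

Solution. <chi, chi> = (1/|G|) sum_C |C| * |chi(C)|^2 = (1/12)[1*|5|^2 + 3*|5|^2 + 4*|2 + 2*exp(-2*I*pi/3) + exp(2*I*pi/3)|^2 + 4*|2 + exp(-2*I*pi/3) + 2*exp(2*I*pi/3)|^2]
  = (1/12)[(25) + (75) + (4) + (4)] = 108/12 = 9.
(Exp terms are combined using exp(i*s)*conj(exp(i*t)) = exp(i*(s-t)), and sums of them are collapsed using the identity that for every m > 1 the m distinct m-th roots of unity sum to 0, e.g. 1 + exp(2*I*pi/3) + exp(-2*I*pi/3) = 0.)
A character is irreducible iff <chi, chi> = 1, so this representation is reducible.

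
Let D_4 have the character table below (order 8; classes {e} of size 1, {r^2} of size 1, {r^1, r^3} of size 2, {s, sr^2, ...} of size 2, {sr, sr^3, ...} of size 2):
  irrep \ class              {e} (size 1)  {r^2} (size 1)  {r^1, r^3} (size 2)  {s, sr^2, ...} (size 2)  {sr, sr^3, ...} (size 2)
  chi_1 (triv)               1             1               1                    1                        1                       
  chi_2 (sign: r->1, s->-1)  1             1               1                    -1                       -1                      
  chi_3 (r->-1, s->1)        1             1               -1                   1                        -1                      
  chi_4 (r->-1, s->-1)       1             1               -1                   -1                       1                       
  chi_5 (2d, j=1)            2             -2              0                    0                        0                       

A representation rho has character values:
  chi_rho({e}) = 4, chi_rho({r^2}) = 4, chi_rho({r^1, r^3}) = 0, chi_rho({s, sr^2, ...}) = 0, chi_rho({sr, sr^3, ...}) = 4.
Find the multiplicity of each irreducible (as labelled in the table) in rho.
Multiplicities: chi_1: 2, chi_2: 0, chi_3: 0, chi_4: 2, chi_5: 0.

Use <chi_rho, chi> = (1/|G|) sum_C |C| * chi_rho(C) * conj(chi(C)) with |G| = 8 for each irreducible chi in the table:
  <chi_rho, chi_1> = (1/8)[1*(4)*conj(1) + 1*(4)*conj(1) + 2*(0)*conj(1) + 2*(0)*conj(1) + 2*(4)*conj(1)]
      = (1/8)[(4) + (4) + (0) + (0) + (8)] = 16/8 = 2
  <chi_rho, chi_2> = (1/8)[1*(4)*conj(1) + 1*(4)*conj(1) + 2*(0)*conj(1) + 2*(0)*conj(-1) + 2*(4)*conj(-1)]
      = (1/8)[(4) + (4) + (0) + (0) + (-8)] = 0/8 = 0
  <chi_rho, chi_3> = (1/8)[1*(4)*conj(1) + 1*(4)*conj(1) + 2*(0)*conj(-1) + 2*(0)*conj(1) + 2*(4)*conj(-1)]
      = (1/8)[(4) + (4) + (0) + (0) + (-8)] = 0/8 = 0
  <chi_rho, chi_4> = (1/8)[1*(4)*conj(1) + 1*(4)*conj(1) + 2*(0)*conj(-1) + 2*(0)*conj(-1) + 2*(4)*conj(1)]
      = (1/8)[(4) + (4) + (0) + (0) + (8)] = 16/8 = 2
  <chi_rho, chi_5> = (1/8)[1*(4)*conj(2) + 1*(4)*conj(-2) + 2*(0)*conj(0) + 2*(0)*conj(0) + 2*(4)*conj(0)]
      = (1/8)[(8) + (-8) + (0) + (0) + (0)] = 0/8 = 0
Dimension check: dim(rho) = sum (mult * dim) = 2*1 + 0*1 + 0*1 + 2*1 + 0*2 = 4 = chi_rho(e) = 4.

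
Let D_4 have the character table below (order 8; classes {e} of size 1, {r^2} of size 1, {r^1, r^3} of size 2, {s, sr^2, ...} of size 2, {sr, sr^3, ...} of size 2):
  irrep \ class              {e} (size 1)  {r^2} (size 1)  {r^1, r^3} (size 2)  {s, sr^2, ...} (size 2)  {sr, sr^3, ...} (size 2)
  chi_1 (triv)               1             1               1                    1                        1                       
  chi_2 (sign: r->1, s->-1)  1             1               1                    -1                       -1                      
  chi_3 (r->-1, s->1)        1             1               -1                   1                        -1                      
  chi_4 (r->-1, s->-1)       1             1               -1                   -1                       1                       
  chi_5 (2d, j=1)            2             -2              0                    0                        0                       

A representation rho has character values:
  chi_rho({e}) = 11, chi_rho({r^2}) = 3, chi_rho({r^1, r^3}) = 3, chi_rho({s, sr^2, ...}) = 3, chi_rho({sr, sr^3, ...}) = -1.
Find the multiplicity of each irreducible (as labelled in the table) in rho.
Multiplicities: chi_1: 3, chi_2: 2, chi_3: 2, chi_4: 0, chi_5: 2.

Solution. Use <chi_rho, chi> = (1/|G|) sum_C |C| * chi_rho(C) * conj(chi(C)) with |G| = 8 for each irreducible chi in the table:
  <chi_rho, chi_1> = (1/8)[1*(11)*conj(1) + 1*(3)*conj(1) + 2*(3)*conj(1) + 2*(3)*conj(1) + 2*(-1)*conj(1)]
      = (1/8)[(11) + (3) + (6) + (6) + (-2)] = 24/8 = 3
  <chi_rho, chi_2> = (1/8)[1*(11)*conj(1) + 1*(3)*conj(1) + 2*(3)*conj(1) + 2*(3)*conj(-1) + 2*(-1)*conj(-1)]
      = (1/8)[(11) + (3) + (6) + (-6) + (2)] = 16/8 = 2
  <chi_rho, chi_3> = (1/8)[1*(11)*conj(1) + 1*(3)*conj(1) + 2*(3)*conj(-1) + 2*(3)*conj(1) + 2*(-1)*conj(-1)]
      = (1/8)[(11) + (3) + (-6) + (6) + (2)] = 16/8 = 2
  <chi_rho, chi_4> = (1/8)[1*(11)*conj(1) + 1*(3)*conj(1) + 2*(3)*conj(-1) + 2*(3)*conj(-1) + 2*(-1)*conj(1)]
      = (1/8)[(11) + (3) + (-6) + (-6) + (-2)] = 0/8 = 0
  <chi_rho, chi_5> = (1/8)[1*(11)*conj(2) + 1*(3)*conj(-2) + 2*(3)*conj(0) + 2*(3)*conj(0) + 2*(-1)*conj(0)]
      = (1/8)[(22) + (-6) + (0) + (0) + (0)] = 16/8 = 2
Dimension check: dim(rho) = sum (mult * dim) = 3*1 + 2*1 + 2*1 + 0*1 + 2*2 = 11 = chi_rho(e) = 11.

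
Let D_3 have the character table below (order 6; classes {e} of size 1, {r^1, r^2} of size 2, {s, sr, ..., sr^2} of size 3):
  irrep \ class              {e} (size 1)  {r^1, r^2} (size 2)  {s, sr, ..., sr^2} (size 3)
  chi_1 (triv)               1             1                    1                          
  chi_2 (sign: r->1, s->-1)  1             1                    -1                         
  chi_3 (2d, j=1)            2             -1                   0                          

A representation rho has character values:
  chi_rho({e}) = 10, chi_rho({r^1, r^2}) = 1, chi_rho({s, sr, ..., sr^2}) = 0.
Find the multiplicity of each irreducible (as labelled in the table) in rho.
Multiplicities: chi_1: 2, chi_2: 2, chi_3: 3.

Argument: Use <chi_rho, chi> = (1/|G|) sum_C |C| * chi_rho(C) * conj(chi(C)) with |G| = 6 for each irreducible chi in the table:
  <chi_rho, chi_1> = (1/6)[1*(10)*conj(1) + 2*(1)*conj(1) + 3*(0)*conj(1)]
      = (1/6)[(10) + (2) + (0)] = 12/6 = 2
  <chi_rho, chi_2> = (1/6)[1*(10)*conj(1) + 2*(1)*conj(1) + 3*(0)*conj(-1)]
      = (1/6)[(10) + (2) + (0)] = 12/6 = 2
  <chi_rho, chi_3> = (1/6)[1*(10)*conj(2) + 2*(1)*conj(-1) + 3*(0)*conj(0)]
      = (1/6)[(20) + (-2) + (0)] = 18/6 = 3
Dimension check: dim(rho) = sum (mult * dim) = 2*1 + 2*1 + 3*2 = 10 = chi_rho(e) = 10.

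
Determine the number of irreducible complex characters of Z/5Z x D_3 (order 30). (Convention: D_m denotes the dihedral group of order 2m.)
15

Proof sketch: The number of irreducible complex representations of a finite group equals its number of conjugacy classes. For a direct product, #classes(G x H) = #classes(G) * #classes(H). Z/5Z has 5 classes (abelian), D_3 has 3 classes, so 5 * 3 = 15, so Z/5Z x D_3 (order 30) has exactly 15 irreducible complex representations.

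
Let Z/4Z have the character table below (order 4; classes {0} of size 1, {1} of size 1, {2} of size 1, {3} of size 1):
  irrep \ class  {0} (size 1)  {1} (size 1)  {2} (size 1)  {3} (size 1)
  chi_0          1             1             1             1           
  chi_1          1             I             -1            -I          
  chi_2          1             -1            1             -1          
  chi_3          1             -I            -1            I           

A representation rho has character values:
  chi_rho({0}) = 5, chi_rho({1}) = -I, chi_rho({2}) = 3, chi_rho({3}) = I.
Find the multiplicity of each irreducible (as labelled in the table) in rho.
Multiplicities: chi_0: 2, chi_1: 0, chi_2: 2, chi_3: 1.

Argument: Use <chi_rho, chi> = (1/|G|) sum_C |C| * chi_rho(C) * conj(chi(C)) with |G| = 4 for each irreducible chi in the table:
  <chi_rho, chi_0> = (1/4)[1*(5)*conj(1) + 1*(-I)*conj(1) + 1*(3)*conj(1) + 1*(I)*conj(1)]
      = (1/4)[(5) + (-I) + (3) + (I)] = 8/4 = 2
  <chi_rho, chi_1> = (1/4)[1*(5)*conj(1) + 1*(-I)*conj(I) + 1*(3)*conj(-1) + 1*(I)*conj(-I)]
      = (1/4)[(5) + (-1) + (-3) + (-1)] = 0/4 = 0
  <chi_rho, chi_2> = (1/4)[1*(5)*conj(1) + 1*(-I)*conj(-1) + 1*(3)*conj(1) + 1*(I)*conj(-1)]
      = (1/4)[(5) + (I) + (3) + (-I)] = 8/4 = 2
  <chi_rho, chi_3> = (1/4)[1*(5)*conj(1) + 1*(-I)*conj(-I) + 1*(3)*conj(-1) + 1*(I)*conj(I)]
      = (1/4)[(5) + (1) + (-3) + (1)] = 4/4 = 1
(Exp terms are combined using exp(i*s)*conj(exp(i*t)) = exp(i*(s-t)), and sums of them are collapsed using the identity that for every m > 1 the m distinct m-th roots of unity sum to 0, e.g. 1 + exp(2*I*pi/3) + exp(-2*I*pi/3) = 0.)
Dimension check: dim(rho) = sum (mult * dim) = 2*1 + 0*1 + 2*1 + 1*1 = 5 = chi_rho(e) = 5.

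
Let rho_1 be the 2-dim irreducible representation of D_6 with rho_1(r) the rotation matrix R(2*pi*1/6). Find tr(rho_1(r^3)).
chi_{rho_1}(r^3) = 2*cos(2*pi*1*3/6) = -2

Argument: rho_1(r^3) is rotation by angle 2*pi*1*3/6, whose trace is 2*cos(2*pi*1*3/6) = -2.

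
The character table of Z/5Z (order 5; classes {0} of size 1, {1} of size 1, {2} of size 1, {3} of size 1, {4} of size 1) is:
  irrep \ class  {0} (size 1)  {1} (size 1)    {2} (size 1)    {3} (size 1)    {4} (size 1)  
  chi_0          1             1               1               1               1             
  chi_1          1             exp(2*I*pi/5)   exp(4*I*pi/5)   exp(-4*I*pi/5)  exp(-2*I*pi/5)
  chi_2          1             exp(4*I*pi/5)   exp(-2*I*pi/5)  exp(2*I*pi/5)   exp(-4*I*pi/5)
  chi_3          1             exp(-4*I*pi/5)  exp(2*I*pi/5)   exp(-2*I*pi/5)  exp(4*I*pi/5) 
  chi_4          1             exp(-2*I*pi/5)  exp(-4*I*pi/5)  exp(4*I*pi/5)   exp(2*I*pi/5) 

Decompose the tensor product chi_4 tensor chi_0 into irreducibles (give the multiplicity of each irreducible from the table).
chi_4 tensor chi_0 = chi_4 (all other irreducibles have multiplicity 0).

Solution. The character of a tensor product is the pointwise product (chi_4 * chi_0)(C) = chi_4(C) * chi_0(C):
  {0}: (1)*(1), {1}: (exp(-2*I*pi/5))*(1), {2}: (exp(-4*I*pi/5))*(1), {3}: (exp(4*I*pi/5))*(1), {4}: (exp(2*I*pi/5))*(1)
so (chi_4 * chi_0) takes values
  {0} -> 1, {1} -> exp(-2*I*pi/5), {2} -> exp(-4*I*pi/5), {3} -> exp(4*I*pi/5), {4} -> exp(2*I*pi/5).
Now take the inner product of this character with each irreducible chi from the table, <chi_4*chi_0, chi> = (1/5) sum_C |C| (chi_4*chi_0)(C) conj(chi(C)):
  <chi_4*chi_0, chi_0> = (1/5)[1*(1)*conj(1) + 1*(exp(-2*I*pi/5))*conj(1) + 1*(exp(-4*I*pi/5))*conj(1) + 1*(exp(4*I*pi/5))*conj(1) + 1*(exp(2*I*pi/5))*conj(1)]
      = (1/5)[(1) + (exp(-2*I*pi/5)) + (exp(-4*I*pi/5)) + (exp(4*I*pi/5)) + (exp(2*I*pi/5))] = 0/5 = 0
  <chi_4*chi_0, chi_1> = (1/5)[1*(1)*conj(1) + 1*(exp(-2*I*pi/5))*conj(exp(2*I*pi/5)) + 1*(exp(-4*I*pi/5))*conj(exp(4*I*pi/5)) + 1*(exp(4*I*pi/5))*conj(exp(-4*I*pi/5)) + 1*(exp(2*I*pi/5))*conj(exp(-2*I*pi/5))]
      = (1/5)[(1) + (exp(-4*I*pi/5)) + (exp(2*I*pi/5)) + (exp(-2*I*pi/5)) + (exp(4*I*pi/5))] = 0/5 = 0
  <chi_4*chi_0, chi_2> = (1/5)[1*(1)*conj(1) + 1*(exp(-2*I*pi/5))*conj(exp(4*I*pi/5)) + 1*(exp(-4*I*pi/5))*conj(exp(-2*I*pi/5)) + 1*(exp(4*I*pi/5))*conj(exp(2*I*pi/5)) + 1*(exp(2*I*pi/5))*conj(exp(-4*I*pi/5))]
      = (1/5)[(1) + (exp(4*I*pi/5)) + (exp(-2*I*pi/5)) + (exp(2*I*pi/5)) + (exp(-4*I*pi/5))] = 0/5 = 0
  <chi_4*chi_0, chi_3> = (1/5)[1*(1)*conj(1) + 1*(exp(-2*I*pi/5))*conj(exp(-4*I*pi/5)) + 1*(exp(-4*I*pi/5))*conj(exp(2*I*pi/5)) + 1*(exp(4*I*pi/5))*conj(exp(-2*I*pi/5)) + 1*(exp(2*I*pi/5))*conj(exp(4*I*pi/5))]
      = (1/5)[(1) + (exp(2*I*pi/5)) + (exp(4*I*pi/5)) + (exp(-4*I*pi/5)) + (exp(-2*I*pi/5))] = 0/5 = 0
  <chi_4*chi_0, chi_4> = (1/5)[1*(1)*conj(1) + 1*(exp(-2*I*pi/5))*conj(exp(-2*I*pi/5)) + 1*(exp(-4*I*pi/5))*conj(exp(-4*I*pi/5)) + 1*(exp(4*I*pi/5))*conj(exp(4*I*pi/5)) + 1*(exp(2*I*pi/5))*conj(exp(2*I*pi/5))]
      = (1/5)[(1) + (1) + (1) + (1) + (1)] = 5/5 = 1
(Exp terms are combined using exp(i*s)*conj(exp(i*t)) = exp(i*(s-t)), and sums of them are collapsed using the identity that for every m > 1 the m distinct m-th roots of unity sum to 0, e.g. 1 + exp(2*I*pi/3) + exp(-2*I*pi/3) = 0.)
Hence the multiplicities are chi_4: 1. Dimension check: dim(chi_4)*dim(chi_0) = 1*1 = 1 and sum (mult * dim) = 1*1 = 1.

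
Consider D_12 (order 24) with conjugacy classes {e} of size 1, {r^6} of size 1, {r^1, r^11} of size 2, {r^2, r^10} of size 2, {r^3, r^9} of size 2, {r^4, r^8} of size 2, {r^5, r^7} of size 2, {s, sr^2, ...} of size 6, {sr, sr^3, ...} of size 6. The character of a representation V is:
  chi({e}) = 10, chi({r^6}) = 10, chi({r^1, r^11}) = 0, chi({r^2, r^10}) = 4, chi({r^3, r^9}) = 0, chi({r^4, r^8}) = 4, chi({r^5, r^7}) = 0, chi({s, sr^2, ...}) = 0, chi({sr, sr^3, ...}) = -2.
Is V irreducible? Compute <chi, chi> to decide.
Not irreducible (reducible): <chi, chi> = 12 > 1.

Derivation: <chi, chi> = (1/|G|) sum_C |C| * |chi(C)|^2 = (1/24)[1*|10|^2 + 1*|10|^2 + 2*|0|^2 + 2*|4|^2 + 2*|0|^2 + 2*|4|^2 + 2*|0|^2 + 6*|0|^2 + 6*|-2|^2]
  = (1/24)[(100) + (100) + (0) + (32) + (0) + (32) + (0) + (0) + (24)] = 288/24 = 12.
A character is irreducible iff <chi, chi> = 1, so this representation is reducible.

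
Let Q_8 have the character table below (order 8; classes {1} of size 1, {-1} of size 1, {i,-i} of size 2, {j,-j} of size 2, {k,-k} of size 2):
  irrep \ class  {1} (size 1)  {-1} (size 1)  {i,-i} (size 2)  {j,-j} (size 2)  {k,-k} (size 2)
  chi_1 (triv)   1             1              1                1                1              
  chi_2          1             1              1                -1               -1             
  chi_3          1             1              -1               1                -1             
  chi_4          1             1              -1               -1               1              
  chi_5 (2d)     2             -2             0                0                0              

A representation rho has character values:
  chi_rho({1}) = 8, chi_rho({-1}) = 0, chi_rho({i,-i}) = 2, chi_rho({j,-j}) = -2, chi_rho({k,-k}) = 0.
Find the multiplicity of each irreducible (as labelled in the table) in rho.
Multiplicities: chi_1: 1, chi_2: 2, chi_3: 0, chi_4: 1, chi_5: 2.

Justification: Use <chi_rho, chi> = (1/|G|) sum_C |C| * chi_rho(C) * conj(chi(C)) with |G| = 8 for each irreducible chi in the table:
  <chi_rho, chi_1> = (1/8)[1*(8)*conj(1) + 1*(0)*conj(1) + 2*(2)*conj(1) + 2*(-2)*conj(1) + 2*(0)*conj(1)]
      = (1/8)[(8) + (0) + (4) + (-4) + (0)] = 8/8 = 1
  <chi_rho, chi_2> = (1/8)[1*(8)*conj(1) + 1*(0)*conj(1) + 2*(2)*conj(1) + 2*(-2)*conj(-1) + 2*(0)*conj(-1)]
      = (1/8)[(8) + (0) + (4) + (4) + (0)] = 16/8 = 2
  <chi_rho, chi_3> = (1/8)[1*(8)*conj(1) + 1*(0)*conj(1) + 2*(2)*conj(-1) + 2*(-2)*conj(1) + 2*(0)*conj(-1)]
      = (1/8)[(8) + (0) + (-4) + (-4) + (0)] = 0/8 = 0
  <chi_rho, chi_4> = (1/8)[1*(8)*conj(1) + 1*(0)*conj(1) + 2*(2)*conj(-1) + 2*(-2)*conj(-1) + 2*(0)*conj(1)]
      = (1/8)[(8) + (0) + (-4) + (4) + (0)] = 8/8 = 1
  <chi_rho, chi_5> = (1/8)[1*(8)*conj(2) + 1*(0)*conj(-2) + 2*(2)*conj(0) + 2*(-2)*conj(0) + 2*(0)*conj(0)]
      = (1/8)[(16) + (0) + (0) + (0) + (0)] = 16/8 = 2
Dimension check: dim(rho) = sum (mult * dim) = 1*1 + 2*1 + 0*1 + 1*1 + 2*2 = 8 = chi_rho(e) = 8.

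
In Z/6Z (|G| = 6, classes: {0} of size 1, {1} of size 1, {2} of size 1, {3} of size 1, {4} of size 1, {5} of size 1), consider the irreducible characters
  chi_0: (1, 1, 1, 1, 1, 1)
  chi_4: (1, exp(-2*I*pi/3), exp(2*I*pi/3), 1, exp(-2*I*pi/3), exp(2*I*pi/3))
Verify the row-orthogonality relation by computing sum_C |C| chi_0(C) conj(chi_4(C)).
Sum = 0; so <chi_0, chi_4> = 0 (distinct irreducibles are orthogonal).

Working: Compute term by term over conjugacy classes (|C| * chi_0(C) * conj(chi_4(C))):
  1*(1)*conj(1) + 1*(1)*conj(exp(-2*I*pi/3)) + 1*(1)*conj(exp(2*I*pi/3)) + 1*(1)*conj(1) + 1*(1)*conj(exp(-2*I*pi/3)) + 1*(1)*conj(exp(2*I*pi/3))
  = (1) + (exp(2*I*pi/3)) + (exp(-2*I*pi/3)) + (1) + (exp(2*I*pi/3)) + (exp(-2*I*pi/3))
  = 0.
(Exp terms are combined using exp(i*s)*conj(exp(i*t)) = exp(i*(s-t)), and sums of them are collapsed using the identity that for every m > 1 the m distinct m-th roots of unity sum to 0, e.g. 1 + exp(2*I*pi/3) + exp(-2*I*pi/3) = 0.)
Dividing by |G| = 6 gives 0/6 = 0, matching the row-orthogonality relation <chi_0, chi_4> = [chi_0 = chi_4].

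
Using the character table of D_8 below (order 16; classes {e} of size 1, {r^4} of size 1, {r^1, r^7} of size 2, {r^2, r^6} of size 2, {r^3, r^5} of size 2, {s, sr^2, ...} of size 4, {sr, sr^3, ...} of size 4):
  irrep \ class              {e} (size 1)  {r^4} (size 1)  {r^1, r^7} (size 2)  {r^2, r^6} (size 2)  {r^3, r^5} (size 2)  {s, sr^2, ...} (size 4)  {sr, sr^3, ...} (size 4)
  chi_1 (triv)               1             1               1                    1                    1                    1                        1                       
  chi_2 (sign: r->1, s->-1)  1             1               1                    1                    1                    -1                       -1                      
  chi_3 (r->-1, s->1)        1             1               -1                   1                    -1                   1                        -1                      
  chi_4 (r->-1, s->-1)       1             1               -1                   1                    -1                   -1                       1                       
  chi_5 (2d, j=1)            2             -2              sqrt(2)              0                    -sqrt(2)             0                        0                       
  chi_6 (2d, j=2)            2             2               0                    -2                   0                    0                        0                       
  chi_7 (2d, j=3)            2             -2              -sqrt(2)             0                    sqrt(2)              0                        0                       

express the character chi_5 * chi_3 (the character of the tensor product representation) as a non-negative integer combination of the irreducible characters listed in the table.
chi_5 tensor chi_3 = chi_7 (all other irreducibles have multiplicity 0).

Why: The character of a tensor product is the pointwise product (chi_5 * chi_3)(C) = chi_5(C) * chi_3(C):
  {e}: (2)*(1), {r^4}: (-2)*(1), {r^1, r^7}: (sqrt(2))*(-1), {r^2, r^6}: (0)*(1), {r^3, r^5}: (-sqrt(2))*(-1), {s, sr^2, ...}: (0)*(1), {sr, sr^3, ...}: (0)*(-1)
so (chi_5 * chi_3) takes values
  {e} -> 2, {r^4} -> -2, {r^1, r^7} -> -sqrt(2), {r^2, r^6} -> 0, {r^3, r^5} -> sqrt(2), {s, sr^2, ...} -> 0, {sr, sr^3, ...} -> 0.
Now take the inner product of this character with each irreducible chi from the table, <chi_5*chi_3, chi> = (1/16) sum_C |C| (chi_5*chi_3)(C) conj(chi(C)):
  <chi_5*chi_3, chi_1> = (1/16)[1*(2)*conj(1) + 1*(-2)*conj(1) + 2*(-sqrt(2))*conj(1) + 2*(0)*conj(1) + 2*(sqrt(2))*conj(1) + 4*(0)*conj(1) + 4*(0)*conj(1)]
      = (1/16)[(2) + (-2) + (-2*sqrt(2)) + (0) + (2*sqrt(2)) + (0) + (0)] = 0/16 = 0
  <chi_5*chi_3, chi_2> = (1/16)[1*(2)*conj(1) + 1*(-2)*conj(1) + 2*(-sqrt(2))*conj(1) + 2*(0)*conj(1) + 2*(sqrt(2))*conj(1) + 4*(0)*conj(-1) + 4*(0)*conj(-1)]
      = (1/16)[(2) + (-2) + (-2*sqrt(2)) + (0) + (2*sqrt(2)) + (0) + (0)] = 0/16 = 0
  <chi_5*chi_3, chi_3> = (1/16)[1*(2)*conj(1) + 1*(-2)*conj(1) + 2*(-sqrt(2))*conj(-1) + 2*(0)*conj(1) + 2*(sqrt(2))*conj(-1) + 4*(0)*conj(1) + 4*(0)*conj(-1)]
      = (1/16)[(2) + (-2) + (2*sqrt(2)) + (0) + (-2*sqrt(2)) + (0) + (0)] = 0/16 = 0
  <chi_5*chi_3, chi_4> = (1/16)[1*(2)*conj(1) + 1*(-2)*conj(1) + 2*(-sqrt(2))*conj(-1) + 2*(0)*conj(1) + 2*(sqrt(2))*conj(-1) + 4*(0)*conj(-1) + 4*(0)*conj(1)]
      = (1/16)[(2) + (-2) + (2*sqrt(2)) + (0) + (-2*sqrt(2)) + (0) + (0)] = 0/16 = 0
  <chi_5*chi_3, chi_5> = (1/16)[1*(2)*conj(2) + 1*(-2)*conj(-2) + 2*(-sqrt(2))*conj(sqrt(2)) + 2*(0)*conj(0) + 2*(sqrt(2))*conj(-sqrt(2)) + 4*(0)*conj(0) + 4*(0)*conj(0)]
      = (1/16)[(4) + (4) + (-4) + (0) + (-4) + (0) + (0)] = 0/16 = 0
  <chi_5*chi_3, chi_6> = (1/16)[1*(2)*conj(2) + 1*(-2)*conj(2) + 2*(-sqrt(2))*conj(0) + 2*(0)*conj(-2) + 2*(sqrt(2))*conj(0) + 4*(0)*conj(0) + 4*(0)*conj(0)]
      = (1/16)[(4) + (-4) + (0) + (0) + (0) + (0) + (0)] = 0/16 = 0
  <chi_5*chi_3, chi_7> = (1/16)[1*(2)*conj(2) + 1*(-2)*conj(-2) + 2*(-sqrt(2))*conj(-sqrt(2)) + 2*(0)*conj(0) + 2*(sqrt(2))*conj(sqrt(2)) + 4*(0)*conj(0) + 4*(0)*conj(0)]
      = (1/16)[(4) + (4) + (4) + (0) + (4) + (0) + (0)] = 16/16 = 1
Hence the multiplicities are chi_7: 1. Dimension check: dim(chi_5)*dim(chi_3) = 2*1 = 2 and sum (mult * dim) = 1*2 = 2.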